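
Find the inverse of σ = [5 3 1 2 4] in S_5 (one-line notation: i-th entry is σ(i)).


To find σ⁻¹, swap domain and range:
σ(1) = 5 → σ⁻¹(5) = 1
σ(2) = 3 → σ⁻¹(3) = 2
σ(3) = 1 → σ⁻¹(1) = 3
σ(4) = 2 → σ⁻¹(2) = 4
σ(5) = 4 → σ⁻¹(4) = 5

σ⁻¹ = [3 4 2 5 1]


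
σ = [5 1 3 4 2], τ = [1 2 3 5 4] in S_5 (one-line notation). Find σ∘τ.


σ∘τ: apply τ first, then σ
1 →τ 1 →σ 5
2 →τ 2 →σ 1
3 →τ 3 →σ 3
4 →τ 5 →σ 2
5 →τ 4 →σ 4

σ∘τ = [5 1 3 2 4]


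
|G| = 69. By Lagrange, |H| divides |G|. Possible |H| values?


Lagrange's theorem: |H| divides |G|
|G| = 69
Divisors of 69: 1, 3, 23, 69

Possible subgroup orders: {1, 3, 23, 69}


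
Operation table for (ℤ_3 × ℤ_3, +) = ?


Elements: {(0,0), (0,1), (0,2), (1,0), (1,1), (1,2), (2,0), (2,1), (2,2)}
Operation: componentwise addition mod (3, 3)
Entry (a, b) = ((a₁+b₁) mod 3, (a₂+b₂) mod 3)

Cayley table:
      | (0,0) | (0,1) | (0,2) | (1,0) | (1,1) | (1,2) | (2,0) | (2,1) | (2,2)
(0,0) | (0,0) | (0,1) | (0,2) | (1,0) | (1,1) | (1,2) | (2,0) | (2,1) | (2,2)
(0,1) | (0,1) | (0,2) | (0,0) | (1,1) | (1,2) | (1,0) | (2,1) | (2,2) | (2,0)
(0,2) | (0,2) | (0,0) | (0,1) | (1,2) | (1,0) | (1,1) | (2,2) | (2,0) | (2,1)
(1,0) | (1,0) | (1,1) | (1,2) | (2,0) | (2,1) | (2,2) | (0,0) | (0,1) | (0,2)
(1,1) | (1,1) | (1,2) | (1,0) | (2,1) | (2,2) | (2,0) | (0,1) | (0,2) | (0,0)
(1,2) | (1,2) | (1,0) | (1,1) | (2,2) | (2,0) | (2,1) | (0,2) | (0,0) | (0,1)
(2,0) | (2,0) | (2,1) | (2,2) | (0,0) | (0,1) | (0,2) | (1,0) | (1,1) | (1,2)
(2,1) | (2,1) | (2,2) | (2,0) | (0,1) | (0,2) | (0,0) | (1,1) | (1,2) | (1,0)
(2,2) | (2,2) | (2,0) | (2,1) | (0,2) | (0,0) | (0,1) | (1,2) | (1,0) | (1,1)


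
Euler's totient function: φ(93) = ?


Factor n: 93 = 3 × 31
φ(n) = n · ∏(1 - 1/p) over distinct primes p | n
φ(93) = 93 · (1 - 1/3) · (1 - 1/31) = 60

φ(93) = 60


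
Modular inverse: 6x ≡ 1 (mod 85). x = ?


Use the extended Euclidean algorithm to write 1 = 6·s + 85·t; then s mod 85 is the inverse.
Euclidean algorithm:
  6 = 0·85 + 6
  85 = 14·6 + 1
  6 = 6·1 + 0
gcd(6,85) = 1
Back-substitution gives: 6·(-14) + 85·(1) = 1
So 6⁻¹ ≡ -14 ≡ 71 (mod 85)
Check: 6 × 71 = 426 ≡ 1 (mod 85) ✓

6⁻¹ ≡ 71 (mod 85)


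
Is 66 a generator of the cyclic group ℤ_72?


g generates ℤ_n iff gcd(g, n) = 1
gcd(66, 72) = 6
Since gcd = 6 ≠ 1, ⟨66⟩ has order 12 < 72, so 66 is not a generator.

No, 66 does not generate ℤ_72


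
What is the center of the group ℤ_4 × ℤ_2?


Z(G) = {g ∈ G | gx = xg for all x ∈ G}
Direct product of abelian groups is abelian, so Z(G) = G

Z(ℤ_4 × ℤ_2) = ℤ_4 × ℤ_2


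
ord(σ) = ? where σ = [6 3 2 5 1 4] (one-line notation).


Cycle decomposition: (1 6 4 5) (2 3)
Cycle lengths: 4, 2
Order = lcm(4, 2) = 4

ord(σ) = 4


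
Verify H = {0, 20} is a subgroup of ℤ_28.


Subgroup test for H = {0, 20} in (ℤ_28, +):
(1) 0 ∈ H? Yes
(2) Closure: for all a,b ∈ H, (a+b) mod 28 ∈ H? No  [counterexample: 20 + 20 = 12 ∉ H]
(3) Inverses: for all a ∈ H, -a mod 28 ∈ H? No

No, H is not a subgroup of ℤ_28


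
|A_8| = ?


|A_n| = n!/2 (even permutations)
|A_8| = 8!/2 = 40320/2 = 20160

|A_8| = 20160


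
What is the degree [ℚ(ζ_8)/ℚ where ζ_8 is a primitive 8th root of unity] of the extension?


[ℚ(ζ_n):ℚ] = deg Φ_n(x) = φ(n). Here φ(8) = 4

[ℚ(ζ_8)/ℚ where ζ_8 is a primitive 8th root of unity] = 4


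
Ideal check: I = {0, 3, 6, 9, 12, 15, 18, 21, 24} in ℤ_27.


Check ideal conditions for I = {0, 3, 6, 9, 12, 15, 18, 21, 24} in ℤ_27:
(1) I is an additive subgroup? Yes
(2) For r ∈ ℤ_27 and a ∈ I: r·a ∈ I? Yes

Yes, I is an ideal of ℤ_27


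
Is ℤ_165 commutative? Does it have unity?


ℤ_165 is a commutative ring with unity 1; 165 = 3×55 is composite, so 3·55 ≡ 0 gives zero divisors (not an integral domain)
Commutative: Yes
Integral domain: No
Has unity: Yes

ℤ_165: Commutative=Yes, Unity=Yes


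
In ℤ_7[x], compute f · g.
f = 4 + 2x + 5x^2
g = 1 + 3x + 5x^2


Expand and collect like terms; reduce coefficients mod 7:
x^0: 4·1 = 4 ≡ 4 (mod 7)
x^1: 4·3 + 2·1 = 14 ≡ 0 (mod 7)
x^2: 4·5 + 2·3 + 5·1 = 31 ≡ 3 (mod 7)
x^3: 2·5 + 5·3 = 25 ≡ 4 (mod 7)
x^4: 5·5 = 25 ≡ 4 (mod 7)
Result: 4 + 3x^2 + 4x^3 + 4x^4

f · g = 4 + 3x^2 + 4x^3 + 4x^4


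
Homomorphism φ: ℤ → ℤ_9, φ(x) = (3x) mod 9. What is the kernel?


Kernel = preimage of identity
ker(φ) = {x ∈ ℤ : 3x ≡ 0 (mod 9)}. gcd(3,9) = 3, so 3x ≡ 0 (mod 9) ⟺ x ≡ 0 (mod 9/3 = 3). Hence ker(φ) = 3ℤ

ker(φ) = 3ℤ


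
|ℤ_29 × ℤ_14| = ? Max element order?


|ℤ_29 × ℤ_14| = 29 × 14 = 406
Max element order = lcm(29,14) = 406
Cyclic? Yes (gcd=1)

|ℤ_29×ℤ_14| = 406, max element order = 406


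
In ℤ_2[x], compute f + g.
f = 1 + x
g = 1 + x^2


Add coefficients mod 2:
x^0: 1 + 1 = 0 (mod 2)
x^1: 1 + 0 = 1 (mod 2)
x^2: 0 + 1 = 1 (mod 2)
Result: x + x^2

f + g = x + x^2


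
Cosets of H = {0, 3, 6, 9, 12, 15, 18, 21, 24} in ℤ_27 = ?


H = {0, 3, 6, 9, 12, 15, 18, 21, 24}, |H| = 9
Number of cosets = |G|/|H| = 27/9 = 3
0 + H = {0, 3, 6, 9, 12, 15, 18, 21, 24}
1 + H = {1, 4, 7, 10, 13, 16, 19, 22, 25}
2 + H = {2, 5, 8, 11, 14, 17, 20, 23, 26}

Cosets: 0+H={0,3,6,9,12,15,18,21,24}; 1+H={1,4,7,10,13,16,19,22,25}; 2+H={2,5,8,11,14,17,20,23,26}


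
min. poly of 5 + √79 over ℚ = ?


Let α = 5 + √79. Then α - 5 = √79, so (α - 5)² = 79, giving α² - 10α - 54 = 0. Degree 2 and α ∉ ℚ, so this is the minimal polynomial.

Minimal polynomial: x² - 10x - 54


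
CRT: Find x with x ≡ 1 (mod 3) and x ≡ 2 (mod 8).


m₁ = 3, m₂ = 8, gcd = 1, so CRT applies. M = m₁·m₂ = 24
Let M₁ = M/m₁ = 8, M₂ = M/m₂ = 3
Find y₁ ≡ M₁⁻¹ (mod m₁): 8⁻¹ ≡ 2 (mod 3)
Find y₂ ≡ M₂⁻¹ (mod m₂): 3⁻¹ ≡ 3 (mod 8)
x = a₁·M₁·y₁ + a₂·M₂·y₂ = 1·8·2 + 2·3·3 = 34
Reduce mod 24: x ≡ 10
Check: 10 mod 3 = 1 ✓, 10 mod 8 = 2 ✓

x ≡ 10 (mod 24)


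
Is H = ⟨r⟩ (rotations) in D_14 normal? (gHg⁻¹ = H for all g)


H = ⟨r⟩ (rotations) in D_14
The rotation subgroup ⟨r⟩ has index 2 in D_14, so it is normal

Yes, normal subgroup


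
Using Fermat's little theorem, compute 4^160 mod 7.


Fermat's little theorem: if p is prime and gcd(a,p)=1, then a^(p-1) ≡ 1 (mod p)
p = 7 is prime, gcd(4,7) = 1
Reduce exponent: 160 mod 6 = 4
So 4^160 ≡ 4^4 (mod 7)
4^4 mod 7 = 4

4^160 ≡ 4 (mod 7)


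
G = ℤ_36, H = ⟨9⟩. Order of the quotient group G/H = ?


|⟨9⟩| = n / gcd(9, 36) = 36 / 9 = 4
H is normal (ℤ_36 is abelian).
|G/H| = |G| / |H| = 36 / 4 = 9

|G/H| = 9


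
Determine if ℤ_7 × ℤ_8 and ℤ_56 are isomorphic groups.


Comparing ℤ_7 × ℤ_8 and ℤ_56:
gcd(7,8) = 1, so ℤ_7 × ℤ_8 ≅ ℤ_56 (CRT)

Yes, ℤ_7 × ℤ_8 ≅ ℤ_56


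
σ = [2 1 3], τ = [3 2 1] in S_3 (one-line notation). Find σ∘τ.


σ∘τ: apply τ first, then σ
1 →τ 3 →σ 3
2 →τ 2 →σ 1
3 →τ 1 →σ 2

σ∘τ = [3 1 2]


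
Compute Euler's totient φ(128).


Factor n: 128 = 2^7
φ(n) = n · ∏(1 - 1/p) over distinct primes p | n
φ(128) = 128 · (1 - 1/2) = 64

φ(128) = 64


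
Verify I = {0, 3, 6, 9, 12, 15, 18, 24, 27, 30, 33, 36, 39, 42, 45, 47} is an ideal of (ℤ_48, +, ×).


Check ideal conditions for I = {0, 3, 6, 9, 12, 15, 18, 24, 27, 30, 33, 36, 39, 42, 45, 47} in ℤ_48:
(1) I is an additive subgroup? No
(2) For r ∈ ℤ_48 and a ∈ I: r·a ∈ I? No  [counterexample: r=2, a=47, r·a mod 48 = 46 ∉ I]

No, I is not an ideal of ℤ_48


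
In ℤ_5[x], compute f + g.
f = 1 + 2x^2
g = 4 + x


Add coefficients mod 5:
x^0: 1 + 4 = 0 (mod 5)
x^1: 0 + 1 = 1 (mod 5)
x^2: 2 + 0 = 2 (mod 5)
Result: x + 2x^2

f + g = x + 2x^2


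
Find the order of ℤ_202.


ℤ_n has n elements.

|ℤ_202| = 202


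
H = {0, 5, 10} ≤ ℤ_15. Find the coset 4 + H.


4 + H = {4 + h (mod 15) : h ∈ H}
4+0=4, 4+5=9, 4+10=14

4 + H = {4, 9, 14}


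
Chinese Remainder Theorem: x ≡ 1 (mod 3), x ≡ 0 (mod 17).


m₁ = 3, m₂ = 17, gcd = 1, so CRT applies. M = m₁·m₂ = 51
Let M₁ = M/m₁ = 17, M₂ = M/m₂ = 3
Find y₁ ≡ M₁⁻¹ (mod m₁): 17⁻¹ ≡ 2 (mod 3)
Find y₂ ≡ M₂⁻¹ (mod m₂): 3⁻¹ ≡ 6 (mod 17)
x = a₁·M₁·y₁ + a₂·M₂·y₂ = 1·17·2 + 0·3·6 = 34
Reduce mod 51: x ≡ 34
Check: 34 mod 3 = 1 ✓, 34 mod 17 = 0 ✓

x ≡ 34 (mod 51)


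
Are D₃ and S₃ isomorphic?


Comparing D₃ and S₃:
Both are the unique non-abelian group of order 6

Yes, D₃ ≅ S₃


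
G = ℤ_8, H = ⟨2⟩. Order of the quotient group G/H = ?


|⟨2⟩| = n / gcd(2, 8) = 8 / 2 = 4
H is normal (ℤ_8 is abelian).
|G/H| = |G| / |H| = 8 / 4 = 2

|G/H| = 2


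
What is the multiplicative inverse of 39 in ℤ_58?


Use the extended Euclidean algorithm to write 1 = 39·s + 58·t; then s mod 58 is the inverse.
Euclidean algorithm:
  39 = 0·58 + 39
  58 = 1·39 + 19
  39 = 2·19 + 1
  19 = 19·1 + 0
gcd(39,58) = 1
Back-substitution gives: 39·(3) + 58·(-2) = 1
So 39⁻¹ ≡ 3 ≡ 3 (mod 58)
Check: 39 × 3 = 117 ≡ 1 (mod 58) ✓

39⁻¹ ≡ 3 (mod 58)


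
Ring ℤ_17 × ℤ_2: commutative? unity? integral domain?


Direct product ring; commutative with unity (1,1); but (1,0)·(0,1) = (0,0) gives zero divisors, so not an integral domain
Commutative: Yes
Integral domain: No
Has unity: Yes

ℤ_17 × ℤ_2: Commutative=Yes, Unity=Yes


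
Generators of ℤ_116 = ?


g generates ℤ_n iff gcd(g,n) = 1
Prime factors of 116: 2, 29
Generators are g ∈ {1,...,115} not divisible by any of these primes.
Generators: {1, 3, 5, 7, 9, 11, 13, 15, 17, 19, 21, 23, 25, 27, 31, 33, 35, 37, 39, 41, 43, 45, 47, 49, 51, 53, 55, 57, 59, 61, 63, 65, 67, 69, 71, 73, 75, 77, 79, 81, 83, 85, 89, 91, 93, 95, 97, 99, 101, 103, 105, 107, 109, 111, 113, 115}
Number of generators = φ(116) = 56

Generators of ℤ_116 = {1, 3, 5, 7, 9, 11, 13, 15, 17, 19, 21, 23, 25, 27, 31, 33, 35, 37, 39, 41, 43, 45, 47, 49, 51, 53, 55, 57, 59, 61, 63, 65, 67, 69, 71, 73, 75, 77, 79, 81, 83, 85, 89, 91, 93, 95, 97, 99, 101, 103, 105, 107, 109, 111, 113, 115}


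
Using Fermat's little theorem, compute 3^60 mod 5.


Fermat's little theorem: if p is prime and gcd(a,p)=1, then a^(p-1) ≡ 1 (mod p)
p = 5 is prime, gcd(3,5) = 1
Reduce exponent: 60 mod 4 = 0
So 3^60 ≡ 3^0 (mod 5)
3^0 = 1

3^60 ≡ 1 (mod 5)


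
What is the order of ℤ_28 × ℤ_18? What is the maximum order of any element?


|ℤ_28 × ℤ_18| = 28 × 18 = 504
Max element order = lcm(28,18) = 252
Cyclic? No (gcd=2)

|ℤ_28×ℤ_18| = 504, max element order = 252


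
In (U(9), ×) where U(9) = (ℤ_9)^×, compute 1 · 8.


Operation: multiplication mod 9
1 · 8 = (a × b) mod 9 with a = 1, b = 8

1 · 8 = 8


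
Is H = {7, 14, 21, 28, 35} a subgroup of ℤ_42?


Subgroup test for H = {7, 14, 21, 28, 35} in (ℤ_42, +):
(1) 0 ∈ H? No
(2) Closure: for all a,b ∈ H, (a+b) mod 42 ∈ H? No  [counterexample: 7 + 35 = 0 ∉ H]
(3) Inverses: for all a ∈ H, -a mod 42 ∈ H? Yes

No, H is not a subgroup of ℤ_42


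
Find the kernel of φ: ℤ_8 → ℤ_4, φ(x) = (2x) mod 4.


Kernel = preimage of identity
ker(φ) = {x ∈ ℤ_8 : 2x ≡ 0 (mod 4)}. Since 4 | 8, φ is well-defined. The kernel is the cyclic subgroup ⟨2⟩ of ℤ_8 (order 4), i.e. {0, 2, 4, 6}

ker(φ) = {0, 2, 4, 6}


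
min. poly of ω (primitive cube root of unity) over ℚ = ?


ω satisfies x² + x + 1 = 0 (the cyclotomic polynomial Φ₃)

Minimal polynomial: x² + x + 1


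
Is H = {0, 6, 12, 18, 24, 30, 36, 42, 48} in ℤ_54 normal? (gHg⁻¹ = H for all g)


H = {0, 6, 12, 18, 24, 30, 36, 42, 48} in ℤ_54
ℤ_54 is abelian; every subgroup of an abelian group is normal

Yes, normal subgroup


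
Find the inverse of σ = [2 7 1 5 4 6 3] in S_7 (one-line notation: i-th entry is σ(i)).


To find σ⁻¹, swap domain and range:
σ(1) = 2 → σ⁻¹(2) = 1
σ(2) = 7 → σ⁻¹(7) = 2
σ(3) = 1 → σ⁻¹(1) = 3
σ(4) = 5 → σ⁻¹(5) = 4
σ(5) = 4 → σ⁻¹(4) = 5
σ(6) = 6 → σ⁻¹(6) = 6
σ(7) = 3 → σ⁻¹(3) = 7

σ⁻¹ = [3 1 7 5 4 6 2]


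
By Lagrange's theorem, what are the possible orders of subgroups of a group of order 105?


Lagrange's theorem: |H| divides |G|
|G| = 105
Divisors of 105: 1, 3, 5, 7, 15, 21, 35, 105

Possible subgroup orders: {1, 3, 5, 7, 15, 21, 35, 105}


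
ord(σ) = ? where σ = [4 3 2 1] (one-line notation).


Cycle decomposition: (1 4) (2 3)
Cycle lengths: 2, 2
Order = lcm(2, 2) = 2

ord(σ) = 2


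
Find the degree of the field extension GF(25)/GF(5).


GF(25) = GF(5^2), so the extension degree is 2

[GF(25)/GF(5)] = 2


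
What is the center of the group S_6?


Z(G) = {g ∈ G | gx = xg for all x ∈ G}
S_n is non-abelian for n ≥ 3; Z(S_6) is trivial

Z(S_6) = {e}


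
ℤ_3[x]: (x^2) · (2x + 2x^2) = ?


Expand and collect like terms; reduce coefficients mod 3:
x^0: 0·0 = 0 ≡ 0 (mod 3)
x^1: 0·2 + 0·0 = 0 ≡ 0 (mod 3)
x^2: 0·2 + 0·2 + 1·0 = 0 ≡ 0 (mod 3)
x^3: 0·2 + 1·2 = 2 ≡ 2 (mod 3)
x^4: 1·2 = 2 ≡ 2 (mod 3)
Result: 2x^3 + 2x^4

f · g = 2x^3 + 2x^4


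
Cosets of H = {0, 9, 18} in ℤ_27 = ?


H = {0, 9, 18}, |H| = 3
Number of cosets = |G|/|H| = 27/3 = 9
0 + H = {0, 9, 18}
1 + H = {1, 10, 19}
2 + H = {2, 11, 20}
3 + H = {3, 12, 21}
4 + H = {4, 13, 22}
5 + H = {5, 14, 23}
6 + H = {6, 15, 24}
7 + H = {7, 16, 25}
8 + H = {8, 17, 26}

Cosets: 0+H={0,9,18}; 1+H={1,10,19}; 2+H={2,11,20}; 3+H={3,12,21}; 4+H={4,13,22}; 5+H={5,14,23}; 6+H={6,15,24}; 7+H={7,16,25}; 8+H={8,17,26}


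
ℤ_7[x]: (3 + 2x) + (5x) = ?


Add coefficients mod 7:
x^0: 3 + 0 = 3 (mod 7)
x^1: 2 + 5 = 0 (mod 7)
Result: 3

f + g = 3


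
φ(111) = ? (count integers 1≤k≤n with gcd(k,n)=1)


Factor n: 111 = 3 × 37
φ(n) = n · ∏(1 - 1/p) over distinct primes p | n
φ(111) = 111 · (1 - 1/3) · (1 - 1/37) = 72

φ(111) = 72


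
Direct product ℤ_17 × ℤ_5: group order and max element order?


|ℤ_17 × ℤ_5| = 17 × 5 = 85
Max element order = lcm(17,5) = 85
Cyclic? Yes (gcd=1)

|ℤ_17×ℤ_5| = 85, max element order = 85


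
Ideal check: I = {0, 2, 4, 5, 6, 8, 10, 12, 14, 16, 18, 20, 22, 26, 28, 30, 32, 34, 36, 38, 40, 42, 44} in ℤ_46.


Check ideal conditions for I = {0, 2, 4, 5, 6, 8, 10, 12, 14, 16, 18, 20, 22, 26, 28, 30, 32, 34, 36, 38, 40, 42, 44} in ℤ_46:
(1) I is an additive subgroup? No
(2) For r ∈ ℤ_46 and a ∈ I: r·a ∈ I? No  [counterexample: r=2, a=12, r·a mod 46 = 24 ∉ I]

No, I is not an ideal of ℤ_46


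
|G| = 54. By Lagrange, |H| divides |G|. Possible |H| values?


Lagrange's theorem: |H| divides |G|
|G| = 54
Divisors of 54: 1, 2, 3, 6, 9, 18, 27, 54

Possible subgroup orders: {1, 2, 3, 6, 9, 18, 27, 54}


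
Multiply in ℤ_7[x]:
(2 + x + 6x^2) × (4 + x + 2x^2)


Expand and collect like terms; reduce coefficients mod 7:
x^0: 2·4 = 8 ≡ 1 (mod 7)
x^1: 2·1 + 1·4 = 6 ≡ 6 (mod 7)
x^2: 2·2 + 1·1 + 6·4 = 29 ≡ 1 (mod 7)
x^3: 1·2 + 6·1 = 8 ≡ 1 (mod 7)
x^4: 6·2 = 12 ≡ 5 (mod 7)
Result: 1 + 6x + x^2 + x^3 + 5x^4

f · g = 1 + 6x + x^2 + x^3 + 5x^4


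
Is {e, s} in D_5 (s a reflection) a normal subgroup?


H = {e, s} in D_5 (s a reflection)
r·s·r⁻¹ = sr⁻² ≠ s for n ≥ 3, so {e, s} is not closed under conjugation

No, not a normal subgroup


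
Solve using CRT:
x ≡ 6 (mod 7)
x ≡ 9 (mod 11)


m₁ = 7, m₂ = 11, gcd = 1, so CRT applies. M = m₁·m₂ = 77
Let M₁ = M/m₁ = 11, M₂ = M/m₂ = 7
Find y₁ ≡ M₁⁻¹ (mod m₁): 11⁻¹ ≡ 2 (mod 7)
Find y₂ ≡ M₂⁻¹ (mod m₂): 7⁻¹ ≡ 8 (mod 11)
x = a₁·M₁·y₁ + a₂·M₂·y₂ = 6·11·2 + 9·7·8 = 636
Reduce mod 77: x ≡ 20
Check: 20 mod 7 = 6 ✓, 20 mod 11 = 9 ✓

x ≡ 20 (mod 77)


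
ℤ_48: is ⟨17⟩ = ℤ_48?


g generates ℤ_n iff gcd(g, n) = 1
gcd(17, 48) = 1
Since gcd = 1, 17 is a generator.

Yes, 17 generates ℤ_48


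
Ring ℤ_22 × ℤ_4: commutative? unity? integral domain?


Direct product ring; commutative with unity (1,1); but (1,0)·(0,1) = (0,0) gives zero divisors, so not an integral domain
Commutative: Yes
Integral domain: No
Has unity: Yes

ℤ_22 × ℤ_4: Commutative=Yes, Unity=Yes


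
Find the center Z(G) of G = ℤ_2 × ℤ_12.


Z(G) = {g ∈ G | gx = xg for all x ∈ G}
Direct product of abelian groups is abelian, so Z(G) = G

Z(ℤ_2 × ℤ_12) = ℤ_2 × ℤ_12


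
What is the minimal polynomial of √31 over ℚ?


√31 satisfies x² - 31 = 0, irreducible over ℚ since 31 is squarefree

Minimal polynomial: x² - 31


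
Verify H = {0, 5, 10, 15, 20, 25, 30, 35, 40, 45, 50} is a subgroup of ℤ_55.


Subgroup test for H = {0, 5, 10, 15, 20, 25, 30, 35, 40, 45, 50} in (ℤ_55, +):
(1) 0 ∈ H? Yes
(2) Closure: for all a,b ∈ H, (a+b) mod 55 ∈ H? Yes
(3) Inverses: for all a ∈ H, -a mod 55 ∈ H? Yes

Yes, H is a subgroup of ℤ_55


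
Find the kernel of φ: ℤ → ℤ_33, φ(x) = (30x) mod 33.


Kernel = preimage of identity
ker(φ) = {x ∈ ℤ : 30x ≡ 0 (mod 33)}. gcd(30,33) = 3, so 30x ≡ 0 (mod 33) ⟺ x ≡ 0 (mod 33/3 = 11). Hence ker(φ) = 11ℤ

ker(φ) = 11ℤ


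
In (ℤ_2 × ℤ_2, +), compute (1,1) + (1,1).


Operation: componentwise addition mod (2, 2)
(1,1) + (1,1) = ((a₁+b₁) mod 2, (a₂+b₂) mod 2) with a = (1,1), b = (1,1)

(1,1) + (1,1) = (0,0)


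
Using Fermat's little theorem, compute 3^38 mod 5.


Fermat's little theorem: if p is prime and gcd(a,p)=1, then a^(p-1) ≡ 1 (mod p)
p = 5 is prime, gcd(3,5) = 1
Reduce exponent: 38 mod 4 = 2
So 3^38 ≡ 3^2 (mod 5)
3^2 mod 5 = 4

3^38 ≡ 4 (mod 5)


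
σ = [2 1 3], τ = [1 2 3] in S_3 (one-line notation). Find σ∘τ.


σ∘τ: apply τ first, then σ
1 →τ 1 →σ 2
2 →τ 2 →σ 1
3 →τ 3 →σ 3

σ∘τ = [2 1 3]


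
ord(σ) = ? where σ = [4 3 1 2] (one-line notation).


Cycle decomposition: (1 4 2 3)
Cycle lengths: 4
Order = lcm(4) = 4

ord(σ) = 4


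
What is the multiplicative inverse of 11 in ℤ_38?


Use the extended Euclidean algorithm to write 1 = 11·s + 38·t; then s mod 38 is the inverse.
Euclidean algorithm:
  11 = 0·38 + 11
  38 = 3·11 + 5
  11 = 2·5 + 1
  5 = 5·1 + 0
gcd(11,38) = 1
Back-substitution gives: 11·(7) + 38·(-2) = 1
So 11⁻¹ ≡ 7 ≡ 7 (mod 38)
Check: 11 × 7 = 77 ≡ 1 (mod 38) ✓

11⁻¹ ≡ 7 (mod 38)


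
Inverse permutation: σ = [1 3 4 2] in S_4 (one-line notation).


To find σ⁻¹, swap domain and range:
σ(1) = 1 → σ⁻¹(1) = 1
σ(2) = 3 → σ⁻¹(3) = 2
σ(3) = 4 → σ⁻¹(4) = 3
σ(4) = 2 → σ⁻¹(2) = 4

σ⁻¹ = [1 4 2 3]


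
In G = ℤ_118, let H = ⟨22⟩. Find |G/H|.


|⟨22⟩| = n / gcd(22, 118) = 118 / 2 = 59
H is normal (ℤ_118 is abelian).
|G/H| = |G| / |H| = 118 / 59 = 2

|G/H| = 2


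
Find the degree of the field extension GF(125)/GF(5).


GF(125) = GF(5^3), so the extension degree is 3

[GF(125)/GF(5)] = 3


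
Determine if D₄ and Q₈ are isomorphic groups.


Comparing D₄ and Q₈:
D₄ has 5 elements of order 2; Q₈ has only 1

No, D₄ ≇ Q₈


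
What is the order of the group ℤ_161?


ℤ_n has n elements.

|ℤ_161| = 161


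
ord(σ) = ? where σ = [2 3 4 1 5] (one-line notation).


Cycle decomposition: (1 2 3 4)
Cycle lengths: 4
Order = lcm(4) = 4

ord(σ) = 4


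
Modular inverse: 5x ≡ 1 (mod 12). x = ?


Use the extended Euclidean algorithm to write 1 = 5·s + 12·t; then s mod 12 is the inverse.
Euclidean algorithm:
  5 = 0·12 + 5
  12 = 2·5 + 2
  5 = 2·2 + 1
  2 = 2·1 + 0
gcd(5,12) = 1
Back-substitution gives: 5·(5) + 12·(-2) = 1
So 5⁻¹ ≡ 5 ≡ 5 (mod 12)
Check: 5 × 5 = 25 ≡ 1 (mod 12) ✓

5⁻¹ ≡ 5 (mod 12)


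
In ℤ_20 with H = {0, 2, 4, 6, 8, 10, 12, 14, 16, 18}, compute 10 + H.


10 + H = {10 + h (mod 20) : h ∈ H}
10+0=10, 10+2=12, 10+4=14, 10+6=16, 10+8=18, 10+10=0, 10+12=2, 10+14=4, 10+16=6, 10+18=8
10 + H = {0, 2, 4, 6, 8, 10, 12, 14, 16, 18} = 0 + H

10 + H = {0, 2, 4, 6, 8, 10, 12, 14, 16, 18}


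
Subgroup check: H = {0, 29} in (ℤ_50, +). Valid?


Subgroup test for H = {0, 29} in (ℤ_50, +):
(1) 0 ∈ H? Yes
(2) Closure: for all a,b ∈ H, (a+b) mod 50 ∈ H? No  [counterexample: 29 + 29 = 8 ∉ H]
(3) Inverses: for all a ∈ H, -a mod 50 ∈ H? No

No, H is not a subgroup of ℤ_50


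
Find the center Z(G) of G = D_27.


Z(G) = {g ∈ G | gx = xg for all x ∈ G}
For odd n, Z(D_n) = {e}: no nontrivial rotation commutes with all reflections

Z(D_27) = {e}


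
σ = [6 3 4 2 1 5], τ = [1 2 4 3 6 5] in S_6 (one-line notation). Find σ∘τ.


σ∘τ: apply τ first, then σ
1 →τ 1 →σ 6
2 →τ 2 →σ 3
3 →τ 4 →σ 2
4 →τ 3 →σ 4
5 →τ 6 →σ 5
6 →τ 5 →σ 1

σ∘τ = [6 3 2 4 5 1]


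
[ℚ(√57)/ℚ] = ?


√57 has minimal polynomial x² - 57 (irreducible over ℚ since 57 is squarefree)

[ℚ(√57)/ℚ] = 2


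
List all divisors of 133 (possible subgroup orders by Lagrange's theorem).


Lagrange's theorem: |H| divides |G|
|G| = 133
Divisors of 133: 1, 7, 19, 133

Possible subgroup orders: {1, 7, 19, 133}


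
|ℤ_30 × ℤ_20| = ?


|A × B| = |A| · |B|
|ℤ_30 × ℤ_20| = 30 × 20 = 600

|ℤ_30 × ℤ_20| = 600


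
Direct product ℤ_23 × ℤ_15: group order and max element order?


|ℤ_23 × ℤ_15| = 23 × 15 = 345
Max element order = lcm(23,15) = 345
Cyclic? Yes (gcd=1)

|ℤ_23×ℤ_15| = 345, max element order = 345


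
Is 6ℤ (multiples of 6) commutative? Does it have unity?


6ℤ is a commutative ring under +,× but has no multiplicative identity (1 ∉ 6ℤ); it has no zero divisors, but without unity it is not an integral domain
Commutative: Yes
Integral domain: No
Has unity: No

6ℤ (multiples of 6): Commutative=Yes, Unity=No


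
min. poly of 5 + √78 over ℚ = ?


Let α = 5 + √78. Then α - 5 = √78, so (α - 5)² = 78, giving α² - 10α - 53 = 0. Degree 2 and α ∉ ℚ, so this is the minimal polynomial.

Minimal polynomial: x² - 10x - 53


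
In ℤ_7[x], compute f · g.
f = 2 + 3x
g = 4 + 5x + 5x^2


Expand and collect like terms; reduce coefficients mod 7:
x^0: 2·4 = 8 ≡ 1 (mod 7)
x^1: 2·5 + 3·4 = 22 ≡ 1 (mod 7)
x^2: 2·5 + 3·5 = 25 ≡ 4 (mod 7)
x^3: 3·5 = 15 ≡ 1 (mod 7)
Result: 1 + x + 4x^2 + x^3

f · g = 1 + x + 4x^2 + x^3


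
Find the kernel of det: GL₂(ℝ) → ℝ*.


Kernel = preimage of identity
ker(det) = {A | det(A) = 1} = SL₂(ℝ)

ker(det) = SL₂(ℝ)


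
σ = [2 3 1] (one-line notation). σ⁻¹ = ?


To find σ⁻¹, swap domain and range:
σ(1) = 2 → σ⁻¹(2) = 1
σ(2) = 3 → σ⁻¹(3) = 2
σ(3) = 1 → σ⁻¹(1) = 3

σ⁻¹ = [3 1 2]


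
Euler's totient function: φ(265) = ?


Factor n: 265 = 5 × 53
φ(n) = n · ∏(1 - 1/p) over distinct primes p | n
φ(265) = 265 · (1 - 1/5) · (1 - 1/53) = 208

φ(265) = 208


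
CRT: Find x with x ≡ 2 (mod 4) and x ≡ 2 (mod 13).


m₁ = 4, m₂ = 13, gcd = 1, so CRT applies. M = m₁·m₂ = 52
Let M₁ = M/m₁ = 13, M₂ = M/m₂ = 4
Find y₁ ≡ M₁⁻¹ (mod m₁): 13⁻¹ ≡ 1 (mod 4)
Find y₂ ≡ M₂⁻¹ (mod m₂): 4⁻¹ ≡ 10 (mod 13)
x = a₁·M₁·y₁ + a₂·M₂·y₂ = 2·13·1 + 2·4·10 = 106
Reduce mod 52: x ≡ 2
Check: 2 mod 4 = 2 ✓, 2 mod 13 = 2 ✓

x ≡ 2 (mod 52)


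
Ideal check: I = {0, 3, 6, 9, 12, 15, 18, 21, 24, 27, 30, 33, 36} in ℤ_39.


Check ideal conditions for I = {0, 3, 6, 9, 12, 15, 18, 21, 24, 27, 30, 33, 36} in ℤ_39:
(1) I is an additive subgroup? Yes
(2) For r ∈ ℤ_39 and a ∈ I: r·a ∈ I? Yes

Yes, I is an ideal of ℤ_39


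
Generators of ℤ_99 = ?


g generates ℤ_n iff gcd(g,n) = 1
Prime factors of 99: 3, 11
Generators are g ∈ {1,...,98} not divisible by any of these primes.
Generators: {1, 2, 4, 5, 7, 8, 10, 13, 14, 16, 17, 19, 20, 23, 25, 26, 28, 29, 31, 32, 34, 35, 37, 38, 40, 41, 43, 46, 47, 49, 50, 52, 53, 56, 58, 59, 61, 62, 64, 65, 67, 68, 70, 71, 73, 74, 76, 79, 80, 82, 83, 85, 86, 89, 91, 92, 94, 95, 97, 98}
Number of generators = φ(99) = 60

Generators of ℤ_99 = {1, 2, 4, 5, 7, 8, 10, 13, 14, 16, 17, 19, 20, 23, 25, 26, 28, 29, 31, 32, 34, 35, 37, 38, 40, 41, 43, 46, 47, 49, 50, 52, 53, 56, 58, 59, 61, 62, 64, 65, 67, 68, 70, 71, 73, 74, 76, 79, 80, 82, 83, 85, 86, 89, 91, 92, 94, 95, 97, 98}


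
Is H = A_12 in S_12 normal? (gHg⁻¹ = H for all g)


H = A_12 in S_12
A_12 has index 2 in S_12, and every subgroup of index 2 is normal

Yes, normal subgroup


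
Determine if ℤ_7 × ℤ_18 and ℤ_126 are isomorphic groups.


Comparing ℤ_7 × ℤ_18 and ℤ_126:
gcd(7,18) = 1, so ℤ_7 × ℤ_18 ≅ ℤ_126 (CRT)

Yes, ℤ_7 × ℤ_18 ≅ ℤ_126


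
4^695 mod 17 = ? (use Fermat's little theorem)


Fermat's little theorem: if p is prime and gcd(a,p)=1, then a^(p-1) ≡ 1 (mod p)
p = 17 is prime, gcd(4,17) = 1
Reduce exponent: 695 mod 16 = 7
So 4^695 ≡ 4^7 (mod 17)
4^7 mod 17 = 13

4^695 ≡ 13 (mod 17)


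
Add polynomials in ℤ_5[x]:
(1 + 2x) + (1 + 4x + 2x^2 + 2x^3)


Add coefficients mod 5:
x^0: 1 + 1 = 2 (mod 5)
x^1: 2 + 4 = 1 (mod 5)
x^2: 0 + 2 = 2 (mod 5)
x^3: 0 + 2 = 2 (mod 5)
Result: 2 + x + 2x^2 + 2x^3

f + g = 2 + x + 2x^2 + 2x^3


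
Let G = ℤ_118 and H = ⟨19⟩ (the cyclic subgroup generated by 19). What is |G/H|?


|⟨19⟩| = n / gcd(19, 118) = 118 / 1 = 118
H is normal (ℤ_118 is abelian).
|G/H| = |G| / |H| = 118 / 118 = 1

|G/H| = 1


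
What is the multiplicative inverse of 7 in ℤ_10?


Use the extended Euclidean algorithm to write 1 = 7·s + 10·t; then s mod 10 is the inverse.
Euclidean algorithm:
  7 = 0·10 + 7
  10 = 1·7 + 3
  7 = 2·3 + 1
  3 = 3·1 + 0
gcd(7,10) = 1
Back-substitution gives: 7·(3) + 10·(-2) = 1
So 7⁻¹ ≡ 3 ≡ 3 (mod 10)
Check: 7 × 3 = 21 ≡ 1 (mod 10) ✓

7⁻¹ ≡ 3 (mod 10)


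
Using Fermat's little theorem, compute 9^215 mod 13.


Fermat's little theorem: if p is prime and gcd(a,p)=1, then a^(p-1) ≡ 1 (mod p)
p = 13 is prime, gcd(9,13) = 1
Reduce exponent: 215 mod 12 = 11
So 9^215 ≡ 9^11 (mod 13)
9^11 mod 13 = 3

9^215 ≡ 3 (mod 13)


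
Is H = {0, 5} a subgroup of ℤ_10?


Subgroup test for H = {0, 5} in (ℤ_10, +):
(1) 0 ∈ H? Yes
(2) Closure: for all a,b ∈ H, (a+b) mod 10 ∈ H? Yes
(3) Inverses: for all a ∈ H, -a mod 10 ∈ H? Yes

Yes, H is a subgroup of ℤ_10


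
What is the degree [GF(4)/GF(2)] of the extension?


GF(4) = GF(2^2), so the extension degree is 2

[GF(4)/GF(2)] = 2


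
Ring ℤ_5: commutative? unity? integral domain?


ℤ_5 is a commutative ring with unity 1; 5 is prime, so ℤ_5 is a field (hence an integral domain)
Commutative: Yes
Integral domain: Yes
Has unity: Yes

ℤ_5: Commutative=Yes, Unity=Yes


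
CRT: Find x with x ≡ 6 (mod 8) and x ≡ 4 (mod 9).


m₁ = 8, m₂ = 9, gcd = 1, so CRT applies. M = m₁·m₂ = 72
Let M₁ = M/m₁ = 9, M₂ = M/m₂ = 8
Find y₁ ≡ M₁⁻¹ (mod m₁): 9⁻¹ ≡ 1 (mod 8)
Find y₂ ≡ M₂⁻¹ (mod m₂): 8⁻¹ ≡ 8 (mod 9)
x = a₁·M₁·y₁ + a₂·M₂·y₂ = 6·9·1 + 4·8·8 = 310
Reduce mod 72: x ≡ 22
Check: 22 mod 8 = 6 ✓, 22 mod 9 = 4 ✓

x ≡ 22 (mod 72)


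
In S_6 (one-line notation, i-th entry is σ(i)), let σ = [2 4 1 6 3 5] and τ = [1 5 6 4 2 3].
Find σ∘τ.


σ∘τ: apply τ first, then σ
1 →τ 1 →σ 2
2 →τ 5 →σ 3
3 →τ 6 →σ 5
4 →τ 4 →σ 6
5 →τ 2 →σ 4
6 →τ 3 →σ 1

σ∘τ = [2 3 5 6 4 1]


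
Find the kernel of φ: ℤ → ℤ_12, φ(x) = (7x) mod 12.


Kernel = preimage of identity
ker(φ) = {x ∈ ℤ : 7x ≡ 0 (mod 12)}. gcd(7,12) = 1, so 7x ≡ 0 (mod 12) ⟺ x ≡ 0 (mod 12/1 = 12). Hence ker(φ) = 12ℤ

ker(φ) = 12ℤ


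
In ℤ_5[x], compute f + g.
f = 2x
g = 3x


Add coefficients mod 5:
x^0: 0 + 0 = 0 (mod 5)
x^1: 2 + 3 = 0 (mod 5)
Result: 0

f + g = 0


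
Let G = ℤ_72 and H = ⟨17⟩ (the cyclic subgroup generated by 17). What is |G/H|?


|⟨17⟩| = n / gcd(17, 72) = 72 / 1 = 72
H is normal (ℤ_72 is abelian).
|G/H| = |G| / |H| = 72 / 72 = 1

|G/H| = 1


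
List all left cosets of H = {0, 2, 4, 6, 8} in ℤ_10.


H = {0, 2, 4, 6, 8}, |H| = 5
Number of cosets = |G|/|H| = 10/5 = 2
0 + H = {0, 2, 4, 6, 8}
1 + H = {1, 3, 5, 7, 9}

Cosets: 0+H={0,2,4,6,8}; 1+H={1,3,5,7,9}


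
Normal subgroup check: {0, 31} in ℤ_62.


H = {0, 31} in ℤ_62
ℤ_62 is abelian; every subgroup of an abelian group is normal

Yes, normal subgroup


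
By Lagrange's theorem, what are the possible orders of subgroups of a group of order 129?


Lagrange's theorem: |H| divides |G|
|G| = 129
Divisors of 129: 1, 3, 43, 129

Possible subgroup orders: {1, 3, 43, 129}


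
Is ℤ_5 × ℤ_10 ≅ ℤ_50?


Comparing ℤ_5 × ℤ_10 and ℤ_50:
gcd(5,10) = 5 ≠ 1. Max element order in ℤ_5×ℤ_10 is lcm(5,10) = 10 < 50, so it has no element of order 50

No, ℤ_5 × ℤ_10 ≇ ℤ_50


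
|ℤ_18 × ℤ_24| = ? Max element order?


|ℤ_18 × ℤ_24| = 18 × 24 = 432
Max element order = lcm(18,24) = 72
Cyclic? No (gcd=6)

|ℤ_18×ℤ_24| = 432, max element order = 72


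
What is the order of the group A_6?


|A_n| = n!/2 (even permutations)
|A_6| = 6!/2 = 720/2 = 360

|A_6| = 360


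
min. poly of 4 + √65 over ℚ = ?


Let α = 4 + √65. Then α - 4 = √65, so (α - 4)² = 65, giving α² - 8α - 49 = 0. Degree 2 and α ∉ ℚ, so this is the minimal polynomial.

Minimal polynomial: x² - 8x - 49


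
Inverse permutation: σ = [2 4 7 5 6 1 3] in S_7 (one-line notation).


To find σ⁻¹, swap domain and range:
σ(1) = 2 → σ⁻¹(2) = 1
σ(2) = 4 → σ⁻¹(4) = 2
σ(3) = 7 → σ⁻¹(7) = 3
σ(4) = 5 → σ⁻¹(5) = 4
σ(5) = 6 → σ⁻¹(6) = 5
σ(6) = 1 → σ⁻¹(1) = 6
σ(7) = 3 → σ⁻¹(3) = 7

σ⁻¹ = [6 1 7 2 4 5 3]


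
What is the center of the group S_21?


Z(G) = {g ∈ G | gx = xg for all x ∈ G}
S_n is non-abelian for n ≥ 3; Z(S_21) is trivial

Z(S_21) = {e}


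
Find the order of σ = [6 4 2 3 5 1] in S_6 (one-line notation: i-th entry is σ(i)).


Cycle decomposition: (1 6) (2 4 3)
Cycle lengths: 2, 3
Order = lcm(2, 3) = 6

ord(σ) = 6


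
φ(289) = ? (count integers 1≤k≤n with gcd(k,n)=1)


Factor n: 289 = 17^2
φ(n) = n · ∏(1 - 1/p) over distinct primes p | n
φ(289) = 289 · (1 - 1/17) = 272

φ(289) = 272


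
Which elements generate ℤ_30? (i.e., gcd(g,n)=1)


g generates ℤ_n iff gcd(g,n) = 1
Prime factors of 30: 2, 3, 5
Generators are g ∈ {1,...,29} not divisible by any of these primes.
Generators: {1, 7, 11, 13, 17, 19, 23, 29}
Number of generators = φ(30) = 8

Generators of ℤ_30 = {1, 7, 11, 13, 17, 19, 23, 29}


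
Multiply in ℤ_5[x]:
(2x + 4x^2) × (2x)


Expand and collect like terms; reduce coefficients mod 5:
x^0: 0·0 = 0 ≡ 0 (mod 5)
x^1: 0·2 + 2·0 = 0 ≡ 0 (mod 5)
x^2: 2·2 + 4·0 = 4 ≡ 4 (mod 5)
x^3: 4·2 = 8 ≡ 3 (mod 5)
Result: 4x^2 + 3x^3

f · g = 4x^2 + 3x^3


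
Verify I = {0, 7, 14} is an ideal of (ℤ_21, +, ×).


Check ideal conditions for I = {0, 7, 14} in ℤ_21:
(1) I is an additive subgroup? Yes
(2) For r ∈ ℤ_21 and a ∈ I: r·a ∈ I? Yes

Yes, I is an ideal of ℤ_21


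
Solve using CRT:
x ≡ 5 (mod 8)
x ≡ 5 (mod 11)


m₁ = 8, m₂ = 11, gcd = 1, so CRT applies. M = m₁·m₂ = 88
Let M₁ = M/m₁ = 11, M₂ = M/m₂ = 8
Find y₁ ≡ M₁⁻¹ (mod m₁): 11⁻¹ ≡ 3 (mod 8)
Find y₂ ≡ M₂⁻¹ (mod m₂): 8⁻¹ ≡ 7 (mod 11)
x = a₁·M₁·y₁ + a₂·M₂·y₂ = 5·11·3 + 5·8·7 = 445
Reduce mod 88: x ≡ 5
Check: 5 mod 8 = 5 ✓, 5 mod 11 = 5 ✓

x ≡ 5 (mod 88)


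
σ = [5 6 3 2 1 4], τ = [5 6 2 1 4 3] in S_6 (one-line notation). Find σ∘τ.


σ∘τ: apply τ first, then σ
1 →τ 5 →σ 1
2 →τ 6 →σ 4
3 →τ 2 →σ 6
4 →τ 1 →σ 5
5 →τ 4 →σ 2
6 →τ 3 →σ 3

σ∘τ = [1 4 6 5 2 3]


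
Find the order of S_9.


|S_n| = n! (number of permutations of n symbols)
|S_9| = 9! = 362880

|S_9| = 362880


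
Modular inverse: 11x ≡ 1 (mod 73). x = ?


Use the extended Euclidean algorithm to write 1 = 11·s + 73·t; then s mod 73 is the inverse.
Euclidean algorithm:
  11 = 0·73 + 11
  73 = 6·11 + 7
  11 = 1·7 + 4
  7 = 1·4 + 3
  4 = 1·3 + 1
  3 = 3·1 + 0
gcd(11,73) = 1
Back-substitution gives: 11·(20) + 73·(-3) = 1
So 11⁻¹ ≡ 20 ≡ 20 (mod 73)
Check: 11 × 20 = 220 ≡ 1 (mod 73) ✓

11⁻¹ ≡ 20 (mod 73)


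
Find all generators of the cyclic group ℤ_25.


g generates ℤ_n iff gcd(g,n) = 1
Prime factors of 25: 5
Generators are g ∈ {1,...,24} not divisible by any of these primes.
Generators: {1, 2, 3, 4, 6, 7, 8, 9, 11, 12, 13, 14, 16, 17, 18, 19, 21, 22, 23, 24}
Number of generators = φ(25) = 20

Generators of ℤ_25 = {1, 2, 3, 4, 6, 7, 8, 9, 11, 12, 13, 14, 16, 17, 18, 19, 21, 22, 23, 24}


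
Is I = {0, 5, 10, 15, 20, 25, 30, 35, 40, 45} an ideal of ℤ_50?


Check ideal conditions for I = {0, 5, 10, 15, 20, 25, 30, 35, 40, 45} in ℤ_50:
(1) I is an additive subgroup? Yes
(2) For r ∈ ℤ_50 and a ∈ I: r·a ∈ I? Yes

Yes, I is an ideal of ℤ_50


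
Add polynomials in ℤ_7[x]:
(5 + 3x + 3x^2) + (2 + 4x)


Add coefficients mod 7:
x^0: 5 + 2 = 0 (mod 7)
x^1: 3 + 4 = 0 (mod 7)
x^2: 3 + 0 = 3 (mod 7)
Result: 3x^2

f + g = 3x^2


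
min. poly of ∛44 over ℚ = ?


∛44 satisfies x³ - 44 = 0, irreducible over ℚ (no rational root; 44 is not a perfect cube)

Minimal polynomial: x³ - 44


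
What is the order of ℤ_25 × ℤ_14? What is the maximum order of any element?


|ℤ_25 × ℤ_14| = 25 × 14 = 350
Max element order = lcm(25,14) = 350
Cyclic? Yes (gcd=1)

|ℤ_25×ℤ_14| = 350, max element order = 350


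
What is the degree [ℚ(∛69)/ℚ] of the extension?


∛69 has minimal polynomial x³ - 69 (irreducible over ℚ since 69 is not a perfect cube)

[ℚ(∛69)/ℚ] = 3


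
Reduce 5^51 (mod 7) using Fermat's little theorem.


Fermat's little theorem: if p is prime and gcd(a,p)=1, then a^(p-1) ≡ 1 (mod p)
p = 7 is prime, gcd(5,7) = 1
Reduce exponent: 51 mod 6 = 3
So 5^51 ≡ 5^3 (mod 7)
5^3 mod 7 = 6

5^51 ≡ 6 (mod 7)


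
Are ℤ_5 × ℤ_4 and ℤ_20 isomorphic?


Comparing ℤ_5 × ℤ_4 and ℤ_20:
gcd(5,4) = 1, so ℤ_5 × ℤ_4 ≅ ℤ_20 (CRT)

Yes, ℤ_5 × ℤ_4 ≅ ℤ_20


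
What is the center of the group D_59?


Z(G) = {g ∈ G | gx = xg for all x ∈ G}
For odd n, Z(D_n) = {e}: no nontrivial rotation commutes with all reflections

Z(D_59) = {e}


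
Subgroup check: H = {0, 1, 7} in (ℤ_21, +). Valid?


Subgroup test for H = {0, 1, 7} in (ℤ_21, +):
(1) 0 ∈ H? Yes
(2) Closure: for all a,b ∈ H, (a+b) mod 21 ∈ H? No  [counterexample: 1 + 1 = 2 ∉ H]
(3) Inverses: for all a ∈ H, -a mod 21 ∈ H? No

No, H is not a subgroup of ℤ_21


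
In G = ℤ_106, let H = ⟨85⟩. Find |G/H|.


|⟨85⟩| = n / gcd(85, 106) = 106 / 1 = 106
H is normal (ℤ_106 is abelian).
|G/H| = |G| / |H| = 106 / 106 = 1

|G/H| = 1


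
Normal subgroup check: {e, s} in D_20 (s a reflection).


H = {e, s} in D_20 (s a reflection)
r·s·r⁻¹ = sr⁻² ≠ s for n ≥ 3, so {e, s} is not closed under conjugation

No, not a normal subgroup


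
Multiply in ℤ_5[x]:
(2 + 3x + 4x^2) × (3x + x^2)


Expand and collect like terms; reduce coefficients mod 5:
x^0: 2·0 = 0 ≡ 0 (mod 5)
x^1: 2·3 + 3·0 = 6 ≡ 1 (mod 5)
x^2: 2·1 + 3·3 + 4·0 = 11 ≡ 1 (mod 5)
x^3: 3·1 + 4·3 = 15 ≡ 0 (mod 5)
x^4: 4·1 = 4 ≡ 4 (mod 5)
Result: x + x^2 + 4x^4

f · g = x + x^2 + 4x^4


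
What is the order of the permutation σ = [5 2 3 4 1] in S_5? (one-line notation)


Cycle decomposition: (1 5)
Cycle lengths: 2
Order = lcm(2) = 2

ord(σ) = 2


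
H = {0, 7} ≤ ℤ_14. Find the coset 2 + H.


2 + H = {2 + h (mod 14) : h ∈ H}
2+0=2, 2+7=9

2 + H = {2, 9}


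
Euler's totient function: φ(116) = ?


Factor n: 116 = 2^2 × 29
φ(n) = n · ∏(1 - 1/p) over distinct primes p | n
φ(116) = 116 · (1 - 1/2) · (1 - 1/29) = 56

φ(116) = 56


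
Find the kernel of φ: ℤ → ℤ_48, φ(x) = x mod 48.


Kernel = preimage of identity
ker(φ) = {x ∈ ℤ : x ≡ 0 (mod 48)} = 48ℤ = {0, ±48, ±96, ...}

ker(φ) = 48ℤ


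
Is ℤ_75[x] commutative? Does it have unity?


ℤ_75 has zero divisors (3·25 ≡ 0), and these lift to constant zero divisors in ℤ_75[x]; so not an integral domain
Commutative: Yes
Integral domain: No
Has unity: Yes

ℤ_75[x]: Commutative=Yes, Unity=Yes


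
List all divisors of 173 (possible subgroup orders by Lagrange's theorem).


Lagrange's theorem: |H| divides |G|
|G| = 173
Divisors of 173: 1, 173

Possible subgroup orders: {1, 173}


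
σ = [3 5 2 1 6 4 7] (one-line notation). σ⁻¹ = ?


To find σ⁻¹, swap domain and range:
σ(1) = 3 → σ⁻¹(3) = 1
σ(2) = 5 → σ⁻¹(5) = 2
σ(3) = 2 → σ⁻¹(2) = 3
σ(4) = 1 → σ⁻¹(1) = 4
σ(5) = 6 → σ⁻¹(6) = 5
σ(6) = 4 → σ⁻¹(4) = 6
σ(7) = 7 → σ⁻¹(7) = 7

σ⁻¹ = [4 3 1 6 2 5 7]


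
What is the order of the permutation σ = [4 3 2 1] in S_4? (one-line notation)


Cycle decomposition: (1 4) (2 3)
Cycle lengths: 2, 2
Order = lcm(2, 2) = 2

ord(σ) = 2


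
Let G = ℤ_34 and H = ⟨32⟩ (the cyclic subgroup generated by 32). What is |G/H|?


|⟨32⟩| = n / gcd(32, 34) = 34 / 2 = 17
H is normal (ℤ_34 is abelian).
|G/H| = |G| / |H| = 34 / 17 = 2

|G/H| = 2


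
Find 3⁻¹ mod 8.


Use the extended Euclidean algorithm to write 1 = 3·s + 8·t; then s mod 8 is the inverse.
Euclidean algorithm:
  3 = 0·8 + 3
  8 = 2·3 + 2
  3 = 1·2 + 1
  2 = 2·1 + 0
gcd(3,8) = 1
Back-substitution gives: 3·(3) + 8·(-1) = 1
So 3⁻¹ ≡ 3 ≡ 3 (mod 8)
Check: 3 × 3 = 9 ≡ 1 (mod 8) ✓

3⁻¹ ≡ 3 (mod 8)


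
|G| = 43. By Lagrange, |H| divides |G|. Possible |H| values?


Lagrange's theorem: |H| divides |G|
|G| = 43
Divisors of 43: 1, 43

Possible subgroup orders: {1, 43}


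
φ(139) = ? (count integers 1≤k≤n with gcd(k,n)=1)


Factor n: 139 = 139
φ(n) = n · ∏(1 - 1/p) over distinct primes p | n
φ(139) = 139 · (1 - 1/139) = 138

φ(139) = 138


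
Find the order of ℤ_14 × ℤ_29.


|A × B| = |A| · |B|
|ℤ_14 × ℤ_29| = 14 × 29 = 406

|ℤ_14 × ℤ_29| = 406


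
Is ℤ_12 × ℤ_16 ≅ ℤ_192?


Comparing ℤ_12 × ℤ_16 and ℤ_192:
gcd(12,16) = 4 ≠ 1. Max element order in ℤ_12×ℤ_16 is lcm(12,16) = 48 < 192, so it has no element of order 192

No, ℤ_12 × ℤ_16 ≇ ℤ_192


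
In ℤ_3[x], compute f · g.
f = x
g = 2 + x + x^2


Expand and collect like terms; reduce coefficients mod 3:
x^0: 0·2 = 0 ≡ 0 (mod 3)
x^1: 0·1 + 1·2 = 2 ≡ 2 (mod 3)
x^2: 0·1 + 1·1 = 1 ≡ 1 (mod 3)
x^3: 1·1 = 1 ≡ 1 (mod 3)
Result: 2x + x^2 + x^3

f · g = 2x + x^2 + x^3


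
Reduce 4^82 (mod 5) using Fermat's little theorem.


Fermat's little theorem: if p is prime and gcd(a,p)=1, then a^(p-1) ≡ 1 (mod p)
p = 5 is prime, gcd(4,5) = 1
Reduce exponent: 82 mod 4 = 2
So 4^82 ≡ 4^2 (mod 5)
4^2 mod 5 = 1

4^82 ≡ 1 (mod 5)


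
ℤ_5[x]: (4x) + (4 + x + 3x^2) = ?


Add coefficients mod 5:
x^0: 0 + 4 = 4 (mod 5)
x^1: 4 + 1 = 0 (mod 5)
x^2: 0 + 3 = 3 (mod 5)
Result: 4 + 3x^2

f + g = 4 + 3x^2


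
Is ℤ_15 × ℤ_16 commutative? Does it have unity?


Direct product ring; commutative with unity (1,1); but (1,0)·(0,1) = (0,0) gives zero divisors, so not an integral domain
Commutative: Yes
Integral domain: No
Has unity: Yes

ℤ_15 × ℤ_16: Commutative=Yes, Unity=Yes


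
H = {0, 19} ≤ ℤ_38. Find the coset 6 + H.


6 + H = {6 + h (mod 38) : h ∈ H}
6+0=6, 6+19=25

6 + H = {6, 25}
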